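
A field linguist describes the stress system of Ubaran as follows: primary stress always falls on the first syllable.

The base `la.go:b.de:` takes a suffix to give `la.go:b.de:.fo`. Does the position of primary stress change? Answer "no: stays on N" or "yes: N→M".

Base `la.go:b.de:` (3 syllables):
  The word has 3 syllables; the first syllable is syllable 1 (la).
  → primary stress on syllable 1.
Suffixed `la.go:b.de:.fo` (4 syllables):
  The word has 4 syllables; the first syllable is syllable 1 (la).
  → primary stress on syllable 1.

no: stays on 1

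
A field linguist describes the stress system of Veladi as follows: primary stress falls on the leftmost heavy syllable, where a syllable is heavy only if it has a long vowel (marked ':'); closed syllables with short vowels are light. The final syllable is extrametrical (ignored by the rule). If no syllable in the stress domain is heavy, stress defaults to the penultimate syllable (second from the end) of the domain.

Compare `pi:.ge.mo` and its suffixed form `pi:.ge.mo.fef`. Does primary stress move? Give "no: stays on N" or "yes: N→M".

Base `pi:.ge.mo` (3 syllables):
  The final syllable (3, mo) is extrametrical; the stress domain is syllables 1–2.
  Weights: 1 pi: H, 2 ge L.
  Heavy syllables in the domain: 1. The leftmost is syllable 1 (pi:).
  → primary stress on syllable 1.
Suffixed `pi:.ge.mo.fef` (4 syllables):
  The final syllable (4, fef) is extrametrical; the stress domain is syllables 1–3.
  Weights: 1 pi: H, 2 ge L, 3 mo L.
  Heavy syllables in the domain: 1. The leftmost is syllable 1 (pi:).
  → primary stress on syllable 1.

no: stays on 1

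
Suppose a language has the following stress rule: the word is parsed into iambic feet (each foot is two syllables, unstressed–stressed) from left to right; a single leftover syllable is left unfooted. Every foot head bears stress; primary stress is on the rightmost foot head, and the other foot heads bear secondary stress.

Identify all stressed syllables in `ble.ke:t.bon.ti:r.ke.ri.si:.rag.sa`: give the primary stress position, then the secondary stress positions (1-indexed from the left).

Parse left to right into iambic (σˈσ) feet: (ble.ˈke:t) (bon.ˈti:r) (ke.ˈri) (si:.ˈrag) sa. Syllable 9 is left unfooted.
Foot heads (stressed positions): 2, 4, 6, 8.
End Rule Rightmost: primary stress on the rightmost head = syllable 8.
Secondary stress on 2, 4, 6: ble.ˌke:t.bon.ˌti:r.ke.ˌri.si:.ˈrag.sa.

primary 8, secondary 2, 4, 6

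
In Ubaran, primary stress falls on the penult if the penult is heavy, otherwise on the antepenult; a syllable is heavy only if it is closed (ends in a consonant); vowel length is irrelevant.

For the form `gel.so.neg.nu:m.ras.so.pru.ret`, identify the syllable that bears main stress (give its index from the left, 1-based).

6

Weights: 6 so L, 7 pru L, 8 ret H.
The penult (syllable 7, pru) is light, so stress falls on the antepenult (syllable 6, so).
Primary stress: syllable 6 → gel.so.neg.nu:m.ras.ˈso.pru.ret.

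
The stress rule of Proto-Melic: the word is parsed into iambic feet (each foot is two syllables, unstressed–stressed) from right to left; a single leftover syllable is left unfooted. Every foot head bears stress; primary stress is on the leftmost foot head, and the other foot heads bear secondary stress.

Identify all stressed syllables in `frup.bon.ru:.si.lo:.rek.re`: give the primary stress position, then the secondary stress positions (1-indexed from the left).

primary 3, secondary 5, 7

Parse right to left into iambic (σˈσ) feet: frup (bon.ˈru:) (si.ˈlo:) (rek.ˈre). Syllable 1 is left unfooted.
Foot heads (stressed positions): 3, 5, 7.
End Rule Leftmost: primary stress on the leftmost head = syllable 3.
Secondary stress on 5, 7: frup.bon.ˈru:.si.ˌlo:.rek.ˌre.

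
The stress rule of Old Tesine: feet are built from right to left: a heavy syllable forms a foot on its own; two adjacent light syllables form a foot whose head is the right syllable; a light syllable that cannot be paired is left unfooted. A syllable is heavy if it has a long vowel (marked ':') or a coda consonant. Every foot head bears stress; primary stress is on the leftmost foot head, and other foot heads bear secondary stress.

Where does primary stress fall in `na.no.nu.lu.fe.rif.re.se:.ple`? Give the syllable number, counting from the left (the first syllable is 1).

Weights: 1 na L, 2 no L, 3 nu L, 4 lu L, 5 fe L, 6 rif H, 7 re L, 8 se: H, 9 ple L.
Parse right to left (heavy = foot alone; LL = one foot; stranded L unfooted): na (no.ˈnu) (lu.ˈfe) (ˈrif) re (ˈse:) ple.
Foot heads: 3, 5, 6, 8.
Primary stress on the leftmost head = syllable 3.
Primary stress: syllable 3 → na.no.ˈnu.lu.fe.rif.re.se:.ple.

3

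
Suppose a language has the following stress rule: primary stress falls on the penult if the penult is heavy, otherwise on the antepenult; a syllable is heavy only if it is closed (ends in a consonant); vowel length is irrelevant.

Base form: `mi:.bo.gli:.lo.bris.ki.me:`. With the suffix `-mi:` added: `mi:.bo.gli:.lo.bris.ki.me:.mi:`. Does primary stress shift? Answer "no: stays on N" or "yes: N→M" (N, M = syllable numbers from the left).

Base `mi:.bo.gli:.lo.bris.ki.me:` (7 syllables):
  Weights: 5 bris H, 6 ki L, 7 me: L.
  The penult (syllable 6, ki) is light, so stress falls on the antepenult (syllable 5, bris).
  → primary stress on syllable 5.
Suffixed `mi:.bo.gli:.lo.bris.ki.me:.mi:` (8 syllables):
  Weights: 6 ki L, 7 me: L, 8 mi: L.
  The penult (syllable 7, me:) is light, so stress falls on the antepenult (syllable 6, ki).
  → primary stress on syllable 6.

yes: 5→6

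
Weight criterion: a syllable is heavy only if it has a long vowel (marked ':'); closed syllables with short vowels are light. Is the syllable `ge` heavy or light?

light

`ge`: short vowel, open (no coda). Short vowel → light.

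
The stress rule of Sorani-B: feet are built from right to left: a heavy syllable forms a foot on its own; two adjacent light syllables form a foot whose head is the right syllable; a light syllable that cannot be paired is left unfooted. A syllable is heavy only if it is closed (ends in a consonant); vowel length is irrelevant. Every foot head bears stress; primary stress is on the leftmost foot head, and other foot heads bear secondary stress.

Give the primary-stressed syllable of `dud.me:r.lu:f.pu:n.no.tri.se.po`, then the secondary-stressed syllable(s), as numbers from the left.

primary 1, secondary 2, 3, 4, 6, 8

Weights: 1 dud H, 2 me:r H, 3 lu:f H, 4 pu:n H, 5 no L, 6 tri L, 7 se L, 8 po L.
Parse right to left (heavy = foot alone; LL = one foot; stranded L unfooted): (ˈdud) (ˈme:r) (ˈlu:f) (ˈpu:n) (no.ˈtri) (se.ˈpo).
Foot heads: 1, 2, 3, 4, 6, 8.
Primary stress on the leftmost head = syllable 1.
Secondary stress on 2, 3, 4, 6, 8: ˈdud.ˌme:r.ˌlu:f.ˌpu:n.no.ˌtri.se.ˌpo.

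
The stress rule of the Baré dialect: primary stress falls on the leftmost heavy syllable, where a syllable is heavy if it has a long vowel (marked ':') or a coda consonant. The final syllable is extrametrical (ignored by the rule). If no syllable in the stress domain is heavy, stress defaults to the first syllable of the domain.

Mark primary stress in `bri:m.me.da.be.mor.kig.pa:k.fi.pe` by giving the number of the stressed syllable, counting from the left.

The final syllable (9, pe) is extrametrical; the stress domain is syllables 1–8.
Weights: 1 bri:m H, 2 me L, 3 da L, 4 be L, 5 mor H, 6 kig H, 7 pa:k H, 8 fi L.
Heavy syllables in the domain: 1, 5, 6, 7. The leftmost is syllable 1 (bri:m).
Primary stress: syllable 1 → ˈbri:m.me.da.be.mor.kig.pa:k.fi.pe.

1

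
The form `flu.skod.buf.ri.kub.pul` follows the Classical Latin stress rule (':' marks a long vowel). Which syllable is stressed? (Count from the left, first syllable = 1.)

5

Classical Latin: stress the penult if heavy (long vowel or closed), else the antepenult.
Weights: 4 ri L, 5 kub H, 6 pul H.
The penult (syllable 5, kub) is heavy, so it takes stress.
Stress on syllable 5: flu.skod.buf.ri.ˈkub.pul.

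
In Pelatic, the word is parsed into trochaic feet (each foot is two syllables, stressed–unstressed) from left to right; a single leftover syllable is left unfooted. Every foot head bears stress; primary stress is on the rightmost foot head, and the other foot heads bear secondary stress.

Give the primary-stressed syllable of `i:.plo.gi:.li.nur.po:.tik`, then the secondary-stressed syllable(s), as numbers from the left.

primary 5, secondary 1, 3

Parse left to right into trochaic (ˈσσ) feet: (ˈi:.plo) (ˈgi:.li) (ˈnur.po:) tik. Syllable 7 is left unfooted.
Foot heads (stressed positions): 1, 3, 5.
End Rule Rightmost: primary stress on the rightmost head = syllable 5.
Secondary stress on 1, 3: ˌi:.plo.ˌgi:.li.ˈnur.po:.tik.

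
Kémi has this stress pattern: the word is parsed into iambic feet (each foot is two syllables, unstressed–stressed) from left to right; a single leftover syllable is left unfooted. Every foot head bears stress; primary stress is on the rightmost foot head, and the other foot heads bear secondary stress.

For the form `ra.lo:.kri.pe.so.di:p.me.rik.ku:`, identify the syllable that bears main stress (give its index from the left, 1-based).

8

Parse left to right into iambic (σˈσ) feet: (ra.ˈlo:) (kri.ˈpe) (so.ˈdi:p) (me.ˈrik) ku:. Syllable 9 is left unfooted.
Foot heads (stressed positions): 2, 4, 6, 8.
End Rule Rightmost: primary stress on the rightmost head = syllable 8.
Primary stress: syllable 8 → ra.lo:.kri.pe.so.di:p.me.ˈrik.ku:.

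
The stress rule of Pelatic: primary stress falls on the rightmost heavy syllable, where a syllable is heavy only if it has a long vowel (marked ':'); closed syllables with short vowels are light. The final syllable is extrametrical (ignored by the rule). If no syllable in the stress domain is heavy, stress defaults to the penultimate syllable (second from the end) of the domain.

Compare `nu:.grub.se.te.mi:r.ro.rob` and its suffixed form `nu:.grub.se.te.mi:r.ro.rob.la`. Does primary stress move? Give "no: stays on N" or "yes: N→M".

no: stays on 5

Base `nu:.grub.se.te.mi:r.ro.rob` (7 syllables):
  The final syllable (7, rob) is extrametrical; the stress domain is syllables 1–6.
  Weights: 1 nu: H, 2 grub L, 3 se L, 4 te L, 5 mi:r H, 6 ro L.
  Heavy syllables in the domain: 1, 5. The rightmost is syllable 5 (mi:r).
  → primary stress on syllable 5.
Suffixed `nu:.grub.se.te.mi:r.ro.rob.la` (8 syllables):
  The final syllable (8, la) is extrametrical; the stress domain is syllables 1–7.
  Weights: 1 nu: H, 2 grub L, 3 se L, 4 te L, 5 mi:r H, 6 ro L, 7 rob L.
  Heavy syllables in the domain: 1, 5. The rightmost is syllable 5 (mi:r).
  → primary stress on syllable 5.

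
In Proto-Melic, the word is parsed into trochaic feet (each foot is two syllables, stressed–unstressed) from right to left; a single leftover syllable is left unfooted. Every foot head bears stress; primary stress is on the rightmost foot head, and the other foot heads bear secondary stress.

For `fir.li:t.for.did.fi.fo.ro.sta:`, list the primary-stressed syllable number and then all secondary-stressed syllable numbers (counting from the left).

primary 7, secondary 1, 3, 5

Parse right to left into trochaic (ˈσσ) feet: (ˈfir.li:t) (ˈfor.did) (ˈfi.fo) (ˈro.sta:).
Foot heads (stressed positions): 1, 3, 5, 7.
End Rule Rightmost: primary stress on the rightmost head = syllable 7.
Secondary stress on 1, 3, 5: ˌfir.li:t.ˌfor.did.ˌfi.fo.ˈro.sta:.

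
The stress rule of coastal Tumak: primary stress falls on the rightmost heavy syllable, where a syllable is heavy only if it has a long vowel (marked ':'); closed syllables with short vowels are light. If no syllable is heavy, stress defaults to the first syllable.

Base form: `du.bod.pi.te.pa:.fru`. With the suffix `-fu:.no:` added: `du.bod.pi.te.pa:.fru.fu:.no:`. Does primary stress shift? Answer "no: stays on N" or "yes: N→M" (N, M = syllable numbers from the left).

Base `du.bod.pi.te.pa:.fru` (6 syllables):
  Weights: 1 du L, 2 bod L, 3 pi L, 4 te L, 5 pa: H, 6 fru L.
  Heavy syllables in the domain: 5. The rightmost is syllable 5 (pa:).
  → primary stress on syllable 5.
Suffixed `du.bod.pi.te.pa:.fru.fu:.no:` (8 syllables):
  Weights: 1 du L, 2 bod L, 3 pi L, 4 te L, 5 pa: H, 6 fru L, 7 fu: H, 8 no: H.
  Heavy syllables in the domain: 5, 7, 8. The rightmost is syllable 8 (no:).
  → primary stress on syllable 8.

yes: 5→8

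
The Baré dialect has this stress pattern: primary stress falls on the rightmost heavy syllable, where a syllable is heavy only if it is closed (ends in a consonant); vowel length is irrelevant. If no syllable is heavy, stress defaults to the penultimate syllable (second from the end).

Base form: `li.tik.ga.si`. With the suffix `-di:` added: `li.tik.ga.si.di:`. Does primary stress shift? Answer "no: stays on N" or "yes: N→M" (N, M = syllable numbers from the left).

Base `li.tik.ga.si` (4 syllables):
  Weights: 1 li L, 2 tik H, 3 ga L, 4 si L.
  Heavy syllables in the domain: 2. The rightmost is syllable 2 (tik).
  → primary stress on syllable 2.
Suffixed `li.tik.ga.si.di:` (5 syllables):
  Weights: 1 li L, 2 tik H, 3 ga L, 4 si L, 5 di: L.
  Heavy syllables in the domain: 2. The rightmost is syllable 2 (tik).
  → primary stress on syllable 2.

no: stays on 2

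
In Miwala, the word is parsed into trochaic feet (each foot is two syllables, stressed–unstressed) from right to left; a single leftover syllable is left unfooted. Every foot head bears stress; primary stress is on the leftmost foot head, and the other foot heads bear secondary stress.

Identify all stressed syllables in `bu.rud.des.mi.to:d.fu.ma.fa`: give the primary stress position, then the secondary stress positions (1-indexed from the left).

Parse right to left into trochaic (ˈσσ) feet: (ˈbu.rud) (ˈdes.mi) (ˈto:d.fu) (ˈma.fa).
Foot heads (stressed positions): 1, 3, 5, 7.
End Rule Leftmost: primary stress on the leftmost head = syllable 1.
Secondary stress on 3, 5, 7: ˈbu.rud.ˌdes.mi.ˌto:d.fu.ˌma.fa.

primary 1, secondary 3, 5, 7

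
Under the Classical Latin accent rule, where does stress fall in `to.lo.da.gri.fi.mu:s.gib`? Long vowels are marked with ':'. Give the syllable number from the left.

Classical Latin: stress the penult if heavy (long vowel or closed), else the antepenult.
Weights: 5 fi L, 6 mu:s H, 7 gib H.
The penult (syllable 6, mu:s) is heavy, so it takes stress.
Stress on syllable 6: to.lo.da.gri.fi.ˈmu:s.gib.

6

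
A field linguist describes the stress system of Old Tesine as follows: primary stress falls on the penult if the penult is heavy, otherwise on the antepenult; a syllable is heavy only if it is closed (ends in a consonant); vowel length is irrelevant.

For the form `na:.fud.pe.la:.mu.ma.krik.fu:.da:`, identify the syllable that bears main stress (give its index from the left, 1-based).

Weights: 7 krik H, 8 fu: L, 9 da: L.
The penult (syllable 8, fu:) is light, so stress falls on the antepenult (syllable 7, krik).
Primary stress: syllable 7 → na:.fud.pe.la:.mu.ma.ˈkrik.fu:.da:.

7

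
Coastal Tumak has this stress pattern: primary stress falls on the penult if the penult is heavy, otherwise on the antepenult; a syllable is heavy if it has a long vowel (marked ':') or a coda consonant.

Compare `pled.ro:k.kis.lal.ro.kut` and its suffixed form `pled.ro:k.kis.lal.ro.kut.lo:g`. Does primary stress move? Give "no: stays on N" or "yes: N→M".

Base `pled.ro:k.kis.lal.ro.kut` (6 syllables):
  Weights: 4 lal H, 5 ro L, 6 kut H.
  The penult (syllable 5, ro) is light, so stress falls on the antepenult (syllable 4, lal).
  → primary stress on syllable 4.
Suffixed `pled.ro:k.kis.lal.ro.kut.lo:g` (7 syllables):
  Weights: 5 ro L, 6 kut H, 7 lo:g H.
  The penult (syllable 6, kut) is heavy, so it takes stress.
  → primary stress on syllable 6.

yes: 4→6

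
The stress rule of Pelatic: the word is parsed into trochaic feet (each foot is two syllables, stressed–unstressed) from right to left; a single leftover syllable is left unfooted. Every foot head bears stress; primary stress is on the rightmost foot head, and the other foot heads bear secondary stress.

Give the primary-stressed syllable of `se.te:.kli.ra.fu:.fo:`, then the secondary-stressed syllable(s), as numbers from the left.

Parse right to left into trochaic (ˈσσ) feet: (ˈse.te:) (ˈkli.ra) (ˈfu:.fo:).
Foot heads (stressed positions): 1, 3, 5.
End Rule Rightmost: primary stress on the rightmost head = syllable 5.
Secondary stress on 1, 3: ˌse.te:.ˌkli.ra.ˈfu:.fo:.

primary 5, secondary 1, 3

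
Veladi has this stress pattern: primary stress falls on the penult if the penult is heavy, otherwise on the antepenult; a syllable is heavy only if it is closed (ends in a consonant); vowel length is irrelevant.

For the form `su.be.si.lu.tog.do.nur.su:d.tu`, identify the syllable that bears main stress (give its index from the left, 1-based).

Weights: 7 nur H, 8 su:d H, 9 tu L.
The penult (syllable 8, su:d) is heavy, so it takes stress.
Primary stress: syllable 8 → su.be.si.lu.tog.do.nur.ˈsu:d.tu.

8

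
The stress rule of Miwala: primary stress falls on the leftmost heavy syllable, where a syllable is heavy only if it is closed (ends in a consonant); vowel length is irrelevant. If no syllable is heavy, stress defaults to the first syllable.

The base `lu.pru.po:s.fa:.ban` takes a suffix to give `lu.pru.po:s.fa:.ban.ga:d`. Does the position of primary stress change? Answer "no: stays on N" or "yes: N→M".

no: stays on 3

Base `lu.pru.po:s.fa:.ban` (5 syllables):
  Weights: 1 lu L, 2 pru L, 3 po:s H, 4 fa: L, 5 ban H.
  Heavy syllables in the domain: 3, 5. The leftmost is syllable 3 (po:s).
  → primary stress on syllable 3.
Suffixed `lu.pru.po:s.fa:.ban.ga:d` (6 syllables):
  Weights: 1 lu L, 2 pru L, 3 po:s H, 4 fa: L, 5 ban H, 6 ga:d H.
  Heavy syllables in the domain: 3, 5, 6. The leftmost is syllable 3 (po:s).
  → primary stress on syllable 3.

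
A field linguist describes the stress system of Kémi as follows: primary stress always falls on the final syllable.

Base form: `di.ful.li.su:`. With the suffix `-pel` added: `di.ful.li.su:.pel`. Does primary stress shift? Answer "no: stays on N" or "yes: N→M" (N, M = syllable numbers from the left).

yes: 4→5

Base `di.ful.li.su:` (4 syllables):
  The word has 4 syllables; the final syllable is syllable 4 (su:).
  → primary stress on syllable 4.
Suffixed `di.ful.li.su:.pel` (5 syllables):
  The word has 5 syllables; the final syllable is syllable 5 (pel).
  → primary stress on syllable 5.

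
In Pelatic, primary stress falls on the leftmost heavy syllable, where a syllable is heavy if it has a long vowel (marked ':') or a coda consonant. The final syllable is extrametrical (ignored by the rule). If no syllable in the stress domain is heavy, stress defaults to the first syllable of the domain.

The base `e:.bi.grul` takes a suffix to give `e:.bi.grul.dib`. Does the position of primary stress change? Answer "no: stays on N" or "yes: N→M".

no: stays on 1

Base `e:.bi.grul` (3 syllables):
  The final syllable (3, grul) is extrametrical; the stress domain is syllables 1–2.
  Weights: 1 e: H, 2 bi L.
  Heavy syllables in the domain: 1. The leftmost is syllable 1 (e:).
  → primary stress on syllable 1.
Suffixed `e:.bi.grul.dib` (4 syllables):
  The final syllable (4, dib) is extrametrical; the stress domain is syllables 1–3.
  Weights: 1 e: H, 2 bi L, 3 grul H.
  Heavy syllables in the domain: 1, 3. The leftmost is syllable 1 (e:).
  → primary stress on syllable 1.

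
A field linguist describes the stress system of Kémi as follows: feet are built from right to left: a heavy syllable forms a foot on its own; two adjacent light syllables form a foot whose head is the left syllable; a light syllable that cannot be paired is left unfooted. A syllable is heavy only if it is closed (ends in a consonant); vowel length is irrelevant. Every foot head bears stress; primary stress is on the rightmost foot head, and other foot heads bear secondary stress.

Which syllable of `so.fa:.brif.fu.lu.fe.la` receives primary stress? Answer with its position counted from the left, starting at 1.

Weights: 1 so L, 2 fa: L, 3 brif H, 4 fu L, 5 lu L, 6 fe L, 7 la L.
Parse right to left (heavy = foot alone; LL = one foot; stranded L unfooted): (ˈso.fa:) (ˈbrif) (ˈfu.lu) (ˈfe.la).
Foot heads: 1, 3, 4, 6.
Primary stress on the rightmost head = syllable 6.
Primary stress: syllable 6 → so.fa:.brif.fu.lu.ˈfe.la.

6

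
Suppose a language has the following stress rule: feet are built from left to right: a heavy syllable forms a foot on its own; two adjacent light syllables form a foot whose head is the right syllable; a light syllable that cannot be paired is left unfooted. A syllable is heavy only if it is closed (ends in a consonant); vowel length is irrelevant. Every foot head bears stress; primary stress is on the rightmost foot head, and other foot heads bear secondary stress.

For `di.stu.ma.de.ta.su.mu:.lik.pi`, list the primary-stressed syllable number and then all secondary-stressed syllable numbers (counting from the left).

Weights: 1 di L, 2 stu L, 3 ma L, 4 de L, 5 ta L, 6 su L, 7 mu: L, 8 lik H, 9 pi L.
Parse left to right (heavy = foot alone; LL = one foot; stranded L unfooted): (di.ˈstu) (ma.ˈde) (ta.ˈsu) mu: (ˈlik) pi.
Foot heads: 2, 4, 6, 8.
Primary stress on the rightmost head = syllable 8.
Secondary stress on 2, 4, 6: di.ˌstu.ma.ˌde.ta.ˌsu.mu:.ˈlik.pi.

primary 8, secondary 2, 4, 6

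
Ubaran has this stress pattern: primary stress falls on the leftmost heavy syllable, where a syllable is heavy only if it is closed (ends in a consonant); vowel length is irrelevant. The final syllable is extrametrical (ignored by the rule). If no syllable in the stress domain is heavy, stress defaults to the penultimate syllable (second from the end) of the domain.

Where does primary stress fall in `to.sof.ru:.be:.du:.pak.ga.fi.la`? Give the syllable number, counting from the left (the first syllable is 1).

The final syllable (9, la) is extrametrical; the stress domain is syllables 1–8.
Weights: 1 to L, 2 sof H, 3 ru: L, 4 be: L, 5 du: L, 6 pak H, 7 ga L, 8 fi L.
Heavy syllables in the domain: 2, 6. The leftmost is syllable 2 (sof).
Primary stress: syllable 2 → to.ˈsof.ru:.be:.du:.pak.ga.fi.la.

2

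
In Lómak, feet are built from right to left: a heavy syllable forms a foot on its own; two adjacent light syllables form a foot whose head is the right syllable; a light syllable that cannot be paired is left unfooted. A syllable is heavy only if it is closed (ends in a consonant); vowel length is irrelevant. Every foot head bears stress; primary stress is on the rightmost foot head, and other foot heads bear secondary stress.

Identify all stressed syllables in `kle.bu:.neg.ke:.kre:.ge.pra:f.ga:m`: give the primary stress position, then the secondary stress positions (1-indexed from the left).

primary 8, secondary 2, 3, 6, 7

Weights: 1 kle L, 2 bu: L, 3 neg H, 4 ke: L, 5 kre: L, 6 ge L, 7 pra:f H, 8 ga:m H.
Parse right to left (heavy = foot alone; LL = one foot; stranded L unfooted): (kle.ˈbu:) (ˈneg) ke: (kre:.ˈge) (ˈpra:f) (ˈga:m).
Foot heads: 2, 3, 6, 7, 8.
Primary stress on the rightmost head = syllable 8.
Secondary stress on 2, 3, 6, 7: kle.ˌbu:.ˌneg.ke:.kre:.ˌge.ˌpra:f.ˈga:m.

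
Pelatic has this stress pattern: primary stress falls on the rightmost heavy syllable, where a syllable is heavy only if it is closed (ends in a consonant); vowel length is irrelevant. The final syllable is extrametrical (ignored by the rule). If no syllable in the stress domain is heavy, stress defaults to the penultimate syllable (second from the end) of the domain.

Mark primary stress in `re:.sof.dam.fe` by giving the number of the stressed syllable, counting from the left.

The final syllable (4, fe) is extrametrical; the stress domain is syllables 1–3.
Weights: 1 re: L, 2 sof H, 3 dam H.
Heavy syllables in the domain: 2, 3. The rightmost is syllable 3 (dam).
Primary stress: syllable 3 → re:.sof.ˈdam.fe.

3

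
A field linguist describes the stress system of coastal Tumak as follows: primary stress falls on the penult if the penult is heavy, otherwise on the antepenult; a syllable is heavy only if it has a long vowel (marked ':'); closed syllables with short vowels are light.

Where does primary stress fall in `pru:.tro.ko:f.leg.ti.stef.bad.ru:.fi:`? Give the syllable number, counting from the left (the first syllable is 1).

Weights: 7 bad L, 8 ru: H, 9 fi: H.
The penult (syllable 8, ru:) is heavy, so it takes stress.
Primary stress: syllable 8 → pru:.tro.ko:f.leg.ti.stef.bad.ˈru:.fi:.

8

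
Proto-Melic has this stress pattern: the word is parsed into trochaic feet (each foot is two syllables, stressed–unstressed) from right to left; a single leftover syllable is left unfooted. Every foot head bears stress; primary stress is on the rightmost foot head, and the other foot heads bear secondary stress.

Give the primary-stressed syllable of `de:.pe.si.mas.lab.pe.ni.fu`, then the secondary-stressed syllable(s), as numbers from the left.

primary 7, secondary 1, 3, 5

Parse right to left into trochaic (ˈσσ) feet: (ˈde:.pe) (ˈsi.mas) (ˈlab.pe) (ˈni.fu).
Foot heads (stressed positions): 1, 3, 5, 7.
End Rule Rightmost: primary stress on the rightmost head = syllable 7.
Secondary stress on 1, 3, 5: ˌde:.pe.ˌsi.mas.ˌlab.pe.ˈni.fu.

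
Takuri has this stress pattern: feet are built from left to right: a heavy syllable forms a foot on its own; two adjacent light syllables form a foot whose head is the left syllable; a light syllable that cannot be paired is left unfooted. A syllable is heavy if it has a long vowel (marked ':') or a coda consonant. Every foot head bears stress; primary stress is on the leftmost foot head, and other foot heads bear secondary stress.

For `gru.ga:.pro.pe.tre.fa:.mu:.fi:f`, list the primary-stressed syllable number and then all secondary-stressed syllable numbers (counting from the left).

primary 2, secondary 3, 6, 7, 8

Weights: 1 gru L, 2 ga: H, 3 pro L, 4 pe L, 5 tre L, 6 fa: H, 7 mu: H, 8 fi:f H.
Parse left to right (heavy = foot alone; LL = one foot; stranded L unfooted): gru (ˈga:) (ˈpro.pe) tre (ˈfa:) (ˈmu:) (ˈfi:f).
Foot heads: 2, 3, 6, 7, 8.
Primary stress on the leftmost head = syllable 2.
Secondary stress on 3, 6, 7, 8: gru.ˈga:.ˌpro.pe.tre.ˌfa:.ˌmu:.ˌfi:f.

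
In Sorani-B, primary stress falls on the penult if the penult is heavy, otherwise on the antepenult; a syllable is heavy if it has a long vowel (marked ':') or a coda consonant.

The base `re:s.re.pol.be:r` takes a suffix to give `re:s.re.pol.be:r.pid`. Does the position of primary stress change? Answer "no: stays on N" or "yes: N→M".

yes: 3→4

Base `re:s.re.pol.be:r` (4 syllables):
  Weights: 2 re L, 3 pol H, 4 be:r H.
  The penult (syllable 3, pol) is heavy, so it takes stress.
  → primary stress on syllable 3.
Suffixed `re:s.re.pol.be:r.pid` (5 syllables):
  Weights: 3 pol H, 4 be:r H, 5 pid H.
  The penult (syllable 4, be:r) is heavy, so it takes stress.
  → primary stress on syllable 4.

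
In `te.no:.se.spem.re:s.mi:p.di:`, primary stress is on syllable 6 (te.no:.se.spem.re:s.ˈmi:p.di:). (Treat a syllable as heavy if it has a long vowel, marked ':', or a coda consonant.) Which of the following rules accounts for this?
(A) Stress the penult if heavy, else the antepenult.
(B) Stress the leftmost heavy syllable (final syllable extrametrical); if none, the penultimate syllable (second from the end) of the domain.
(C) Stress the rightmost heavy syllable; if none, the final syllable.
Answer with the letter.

A

Rule A → syllable 6 ✓.
Rule B → syllable 2 (observed: 6).
Rule C → syllable 7 (observed: 6).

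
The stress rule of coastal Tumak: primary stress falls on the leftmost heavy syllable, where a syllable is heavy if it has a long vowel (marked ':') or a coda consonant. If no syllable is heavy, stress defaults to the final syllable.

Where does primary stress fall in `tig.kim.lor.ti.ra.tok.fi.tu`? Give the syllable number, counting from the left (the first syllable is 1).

Weights: 1 tig H, 2 kim H, 3 lor H, 4 ti L, 5 ra L, 6 tok H, 7 fi L, 8 tu L.
Heavy syllables in the domain: 1, 2, 3, 6. The leftmost is syllable 1 (tig).
Primary stress: syllable 1 → ˈtig.kim.lor.ti.ra.tok.fi.tu.

1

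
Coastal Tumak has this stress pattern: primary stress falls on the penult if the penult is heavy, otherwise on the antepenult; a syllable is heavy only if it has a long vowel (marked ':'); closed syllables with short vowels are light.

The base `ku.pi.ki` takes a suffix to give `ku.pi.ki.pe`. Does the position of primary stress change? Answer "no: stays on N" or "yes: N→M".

Base `ku.pi.ki` (3 syllables):
  Weights: 1 ku L, 2 pi L, 3 ki L.
  The penult (syllable 2, pi) is light, so stress falls on the antepenult (syllable 1, ku).
  → primary stress on syllable 1.
Suffixed `ku.pi.ki.pe` (4 syllables):
  Weights: 2 pi L, 3 ki L, 4 pe L.
  The penult (syllable 3, ki) is light, so stress falls on the antepenult (syllable 2, pi).
  → primary stress on syllable 2.

yes: 1→2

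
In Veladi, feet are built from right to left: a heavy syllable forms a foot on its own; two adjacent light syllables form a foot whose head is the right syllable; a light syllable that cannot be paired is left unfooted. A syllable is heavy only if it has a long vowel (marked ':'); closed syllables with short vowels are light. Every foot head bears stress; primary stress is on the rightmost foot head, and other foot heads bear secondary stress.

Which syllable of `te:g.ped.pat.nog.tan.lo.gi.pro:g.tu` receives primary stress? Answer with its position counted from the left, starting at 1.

Weights: 1 te:g H, 2 ped L, 3 pat L, 4 nog L, 5 tan L, 6 lo L, 7 gi L, 8 pro:g H, 9 tu L.
Parse right to left (heavy = foot alone; LL = one foot; stranded L unfooted): (ˈte:g) (ped.ˈpat) (nog.ˈtan) (lo.ˈgi) (ˈpro:g) tu.
Foot heads: 1, 3, 5, 7, 8.
Primary stress on the rightmost head = syllable 8.
Primary stress: syllable 8 → te:g.ped.pat.nog.tan.lo.gi.ˈpro:g.tu.

8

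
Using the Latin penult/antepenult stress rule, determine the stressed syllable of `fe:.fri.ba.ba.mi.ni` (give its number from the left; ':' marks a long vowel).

Classical Latin: stress the penult if heavy (long vowel or closed), else the antepenult.
Weights: 4 ba L, 5 mi L, 6 ni L.
The penult (syllable 5, mi) is light, so stress falls on the antepenult (syllable 4, ba).
Stress on syllable 4: fe:.fri.ba.ˈba.mi.ni.

4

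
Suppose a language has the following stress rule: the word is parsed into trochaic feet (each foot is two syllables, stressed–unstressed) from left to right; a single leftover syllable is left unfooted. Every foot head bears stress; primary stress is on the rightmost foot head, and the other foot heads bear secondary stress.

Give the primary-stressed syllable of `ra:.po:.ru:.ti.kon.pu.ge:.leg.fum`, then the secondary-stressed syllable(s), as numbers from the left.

primary 7, secondary 1, 3, 5

Parse left to right into trochaic (ˈσσ) feet: (ˈra:.po:) (ˈru:.ti) (ˈkon.pu) (ˈge:.leg) fum. Syllable 9 is left unfooted.
Foot heads (stressed positions): 1, 3, 5, 7.
End Rule Rightmost: primary stress on the rightmost head = syllable 7.
Secondary stress on 1, 3, 5: ˌra:.po:.ˌru:.ti.ˌkon.pu.ˈge:.leg.fum.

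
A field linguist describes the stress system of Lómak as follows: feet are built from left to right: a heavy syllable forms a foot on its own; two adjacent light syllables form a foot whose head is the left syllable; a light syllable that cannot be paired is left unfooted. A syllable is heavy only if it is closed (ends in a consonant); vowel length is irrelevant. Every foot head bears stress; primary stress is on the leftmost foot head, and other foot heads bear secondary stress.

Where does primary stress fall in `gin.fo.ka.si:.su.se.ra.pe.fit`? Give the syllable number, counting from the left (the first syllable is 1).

Weights: 1 gin H, 2 fo L, 3 ka L, 4 si: L, 5 su L, 6 se L, 7 ra L, 8 pe L, 9 fit H.
Parse left to right (heavy = foot alone; LL = one foot; stranded L unfooted): (ˈgin) (ˈfo.ka) (ˈsi:.su) (ˈse.ra) pe (ˈfit).
Foot heads: 1, 2, 4, 6, 9.
Primary stress on the leftmost head = syllable 1.
Primary stress: syllable 1 → ˈgin.fo.ka.si:.su.se.ra.pe.fit.

1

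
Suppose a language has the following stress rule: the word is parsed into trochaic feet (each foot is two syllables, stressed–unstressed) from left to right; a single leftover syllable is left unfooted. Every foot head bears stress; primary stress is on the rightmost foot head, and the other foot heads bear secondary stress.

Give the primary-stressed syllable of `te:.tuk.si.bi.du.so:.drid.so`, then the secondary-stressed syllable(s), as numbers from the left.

Parse left to right into trochaic (ˈσσ) feet: (ˈte:.tuk) (ˈsi.bi) (ˈdu.so:) (ˈdrid.so).
Foot heads (stressed positions): 1, 3, 5, 7.
End Rule Rightmost: primary stress on the rightmost head = syllable 7.
Secondary stress on 1, 3, 5: ˌte:.tuk.ˌsi.bi.ˌdu.so:.ˈdrid.so.

primary 7, secondary 1, 3, 5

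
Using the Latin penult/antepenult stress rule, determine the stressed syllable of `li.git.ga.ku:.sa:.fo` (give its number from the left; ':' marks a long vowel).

5

Classical Latin: stress the penult if heavy (long vowel or closed), else the antepenult.
Weights: 4 ku: H, 5 sa: H, 6 fo L.
The penult (syllable 5, sa:) is heavy, so it takes stress.
Stress on syllable 5: li.git.ga.ku:.ˈsa:.fo.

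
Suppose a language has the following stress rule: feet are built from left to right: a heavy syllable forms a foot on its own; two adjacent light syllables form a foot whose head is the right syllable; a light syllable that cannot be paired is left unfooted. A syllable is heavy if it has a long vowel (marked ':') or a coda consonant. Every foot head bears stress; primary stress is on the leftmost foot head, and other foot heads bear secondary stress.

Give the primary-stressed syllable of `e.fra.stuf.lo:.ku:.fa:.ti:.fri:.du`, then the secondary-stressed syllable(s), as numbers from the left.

primary 2, secondary 3, 4, 5, 6, 7, 8

Weights: 1 e L, 2 fra L, 3 stuf H, 4 lo: H, 5 ku: H, 6 fa: H, 7 ti: H, 8 fri: H, 9 du L.
Parse left to right (heavy = foot alone; LL = one foot; stranded L unfooted): (e.ˈfra) (ˈstuf) (ˈlo:) (ˈku:) (ˈfa:) (ˈti:) (ˈfri:) du.
Foot heads: 2, 3, 4, 5, 6, 7, 8.
Primary stress on the leftmost head = syllable 2.
Secondary stress on 3, 4, 5, 6, 7, 8: e.ˈfra.ˌstuf.ˌlo:.ˌku:.ˌfa:.ˌti:.ˌfri:.du.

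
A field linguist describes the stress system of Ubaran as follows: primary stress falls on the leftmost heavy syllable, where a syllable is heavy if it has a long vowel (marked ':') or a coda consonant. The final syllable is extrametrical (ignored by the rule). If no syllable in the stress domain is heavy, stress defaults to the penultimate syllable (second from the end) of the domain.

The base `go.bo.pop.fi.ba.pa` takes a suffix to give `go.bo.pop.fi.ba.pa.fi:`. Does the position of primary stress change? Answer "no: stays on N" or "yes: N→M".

Base `go.bo.pop.fi.ba.pa` (6 syllables):
  The final syllable (6, pa) is extrametrical; the stress domain is syllables 1–5.
  Weights: 1 go L, 2 bo L, 3 pop H, 4 fi L, 5 ba L.
  Heavy syllables in the domain: 3. The leftmost is syllable 3 (pop).
  → primary stress on syllable 3.
Suffixed `go.bo.pop.fi.ba.pa.fi:` (7 syllables):
  The final syllable (7, fi:) is extrametrical; the stress domain is syllables 1–6.
  Weights: 1 go L, 2 bo L, 3 pop H, 4 fi L, 5 ba L, 6 pa L.
  Heavy syllables in the domain: 3. The leftmost is syllable 3 (pop).
  → primary stress on syllable 3.

no: stays on 3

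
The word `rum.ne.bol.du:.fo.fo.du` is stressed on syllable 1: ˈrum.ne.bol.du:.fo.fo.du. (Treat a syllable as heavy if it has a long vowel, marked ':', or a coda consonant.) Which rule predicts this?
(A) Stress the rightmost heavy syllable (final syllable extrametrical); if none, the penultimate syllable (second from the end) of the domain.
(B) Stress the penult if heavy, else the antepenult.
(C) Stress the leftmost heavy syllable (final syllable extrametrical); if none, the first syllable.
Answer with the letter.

C

Rule A → syllable 4 (observed: 1).
Rule B → syllable 5 (observed: 1).
Rule C → syllable 1 ✓.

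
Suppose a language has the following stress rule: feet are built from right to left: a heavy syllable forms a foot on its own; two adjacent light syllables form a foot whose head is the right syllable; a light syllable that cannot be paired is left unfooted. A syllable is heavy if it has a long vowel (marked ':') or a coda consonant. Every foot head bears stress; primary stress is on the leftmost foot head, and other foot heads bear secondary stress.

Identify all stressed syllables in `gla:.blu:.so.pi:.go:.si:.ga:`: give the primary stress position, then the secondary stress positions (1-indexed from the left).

Weights: 1 gla: H, 2 blu: H, 3 so L, 4 pi: H, 5 go: H, 6 si: H, 7 ga: H.
Parse right to left (heavy = foot alone; LL = one foot; stranded L unfooted): (ˈgla:) (ˈblu:) so (ˈpi:) (ˈgo:) (ˈsi:) (ˈga:).
Foot heads: 1, 2, 4, 5, 6, 7.
Primary stress on the leftmost head = syllable 1.
Secondary stress on 2, 4, 5, 6, 7: ˈgla:.ˌblu:.so.ˌpi:.ˌgo:.ˌsi:.ˌga:.

primary 1, secondary 2, 4, 5, 6, 7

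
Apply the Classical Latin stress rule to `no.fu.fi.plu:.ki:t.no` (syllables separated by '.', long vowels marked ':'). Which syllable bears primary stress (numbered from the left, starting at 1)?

5

Classical Latin: stress the penult if heavy (long vowel or closed), else the antepenult.
Weights: 4 plu: H, 5 ki:t H, 6 no L.
The penult (syllable 5, ki:t) is heavy, so it takes stress.
Stress on syllable 5: no.fu.fi.plu:.ˈki:t.no.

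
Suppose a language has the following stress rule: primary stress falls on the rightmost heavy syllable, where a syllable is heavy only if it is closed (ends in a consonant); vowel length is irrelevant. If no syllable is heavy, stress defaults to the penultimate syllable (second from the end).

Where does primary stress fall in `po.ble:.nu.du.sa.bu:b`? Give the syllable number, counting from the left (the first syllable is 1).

6

Weights: 1 po L, 2 ble: L, 3 nu L, 4 du L, 5 sa L, 6 bu:b H.
Heavy syllables in the domain: 6. The rightmost is syllable 6 (bu:b).
Primary stress: syllable 6 → po.ble:.nu.du.sa.ˈbu:b.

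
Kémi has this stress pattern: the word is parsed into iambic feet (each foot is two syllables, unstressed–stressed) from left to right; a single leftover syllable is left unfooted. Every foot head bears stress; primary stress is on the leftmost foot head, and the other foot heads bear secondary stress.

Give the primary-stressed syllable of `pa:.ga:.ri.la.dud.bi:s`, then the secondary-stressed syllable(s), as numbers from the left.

Parse left to right into iambic (σˈσ) feet: (pa:.ˈga:) (ri.ˈla) (dud.ˈbi:s).
Foot heads (stressed positions): 2, 4, 6.
End Rule Leftmost: primary stress on the leftmost head = syllable 2.
Secondary stress on 4, 6: pa:.ˈga:.ri.ˌla.dud.ˌbi:s.

primary 2, secondary 4, 6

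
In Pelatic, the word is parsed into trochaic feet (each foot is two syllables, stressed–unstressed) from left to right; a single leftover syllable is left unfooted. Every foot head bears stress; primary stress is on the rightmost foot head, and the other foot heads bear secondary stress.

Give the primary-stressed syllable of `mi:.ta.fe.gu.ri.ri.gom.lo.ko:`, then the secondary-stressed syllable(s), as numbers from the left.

primary 7, secondary 1, 3, 5

Parse left to right into trochaic (ˈσσ) feet: (ˈmi:.ta) (ˈfe.gu) (ˈri.ri) (ˈgom.lo) ko:. Syllable 9 is left unfooted.
Foot heads (stressed positions): 1, 3, 5, 7.
End Rule Rightmost: primary stress on the rightmost head = syllable 7.
Secondary stress on 1, 3, 5: ˌmi:.ta.ˌfe.gu.ˌri.ri.ˈgom.lo.ko:.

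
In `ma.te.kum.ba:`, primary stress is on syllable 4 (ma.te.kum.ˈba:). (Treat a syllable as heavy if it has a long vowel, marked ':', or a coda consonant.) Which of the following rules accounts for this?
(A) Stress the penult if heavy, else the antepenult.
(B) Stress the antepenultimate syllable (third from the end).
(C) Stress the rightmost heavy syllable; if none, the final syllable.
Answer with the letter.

C

Rule A → syllable 3 (observed: 4).
Rule B → syllable 2 (observed: 4).
Rule C → syllable 4 ✓.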